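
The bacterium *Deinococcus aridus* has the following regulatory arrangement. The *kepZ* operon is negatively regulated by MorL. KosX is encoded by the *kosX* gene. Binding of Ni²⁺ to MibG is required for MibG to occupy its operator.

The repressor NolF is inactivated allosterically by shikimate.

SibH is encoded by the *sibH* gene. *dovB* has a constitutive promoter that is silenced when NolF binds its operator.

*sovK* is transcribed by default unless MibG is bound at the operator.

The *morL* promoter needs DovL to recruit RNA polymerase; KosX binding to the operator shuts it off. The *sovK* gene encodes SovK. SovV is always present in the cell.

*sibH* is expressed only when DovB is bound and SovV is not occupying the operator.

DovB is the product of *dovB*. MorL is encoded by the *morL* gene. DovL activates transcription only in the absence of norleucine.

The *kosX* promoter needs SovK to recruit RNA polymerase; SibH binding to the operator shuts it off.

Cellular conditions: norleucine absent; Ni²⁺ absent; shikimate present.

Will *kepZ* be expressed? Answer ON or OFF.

Shikimate is present, so NolF is inactive.
With no repressor bound, *dovB* is transcribed.
So DovB is produced and active.
SovV is produced constitutively and is active.
With repressor SovV bound, *sibH* is not transcribed.
So SibH is not produced.
Ni²⁺ is absent, so MibG is inactive.
With no repressor bound, *sovK* is transcribed.
So SovK is produced and active.
No repressor is bound and SovK is active, so *kosX* is transcribed.
So KosX is produced and active.
Norleucine is absent, so DovL is active.
With repressor KosX bound, *morL* is not transcribed.
So MorL is not produced.
With no repressor bound, *kepZ* is transcribed.

ON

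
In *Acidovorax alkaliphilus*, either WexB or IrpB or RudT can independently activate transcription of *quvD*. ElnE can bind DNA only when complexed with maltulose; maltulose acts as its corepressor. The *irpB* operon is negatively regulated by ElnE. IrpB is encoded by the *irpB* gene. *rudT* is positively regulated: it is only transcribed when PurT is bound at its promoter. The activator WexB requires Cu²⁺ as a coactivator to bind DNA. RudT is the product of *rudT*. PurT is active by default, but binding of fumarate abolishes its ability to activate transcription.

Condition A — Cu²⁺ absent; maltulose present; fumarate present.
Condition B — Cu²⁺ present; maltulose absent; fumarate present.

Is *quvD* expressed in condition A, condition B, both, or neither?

Condition A:
Cu²⁺ is absent, so WexB is inactive.
Maltulose is present, so ElnE is active.
With repressor ElnE bound, *irpB* is not transcribed.
So IrpB is not produced.
Fumarate is present, so PurT is inactive.
Required activator PurT is absent, so *rudT* is not transcribed.
So RudT is not produced.
No activator is available at the *quvD* promoter, so *quvD* is not transcribed.
→ *quvD* is OFF in A.
Condition B:
Cu²⁺ is present, so WexB is active.
Maltulose is absent, so ElnE is inactive.
With no repressor bound, *irpB* is transcribed.
So IrpB is produced and active.
Fumarate is present, so PurT is inactive.
Required activator PurT is absent, so *rudT* is not transcribed.
So RudT is not produced.
Activator WexB is present, so *quvD* is transcribed.
→ *quvD* is ON in B.

B only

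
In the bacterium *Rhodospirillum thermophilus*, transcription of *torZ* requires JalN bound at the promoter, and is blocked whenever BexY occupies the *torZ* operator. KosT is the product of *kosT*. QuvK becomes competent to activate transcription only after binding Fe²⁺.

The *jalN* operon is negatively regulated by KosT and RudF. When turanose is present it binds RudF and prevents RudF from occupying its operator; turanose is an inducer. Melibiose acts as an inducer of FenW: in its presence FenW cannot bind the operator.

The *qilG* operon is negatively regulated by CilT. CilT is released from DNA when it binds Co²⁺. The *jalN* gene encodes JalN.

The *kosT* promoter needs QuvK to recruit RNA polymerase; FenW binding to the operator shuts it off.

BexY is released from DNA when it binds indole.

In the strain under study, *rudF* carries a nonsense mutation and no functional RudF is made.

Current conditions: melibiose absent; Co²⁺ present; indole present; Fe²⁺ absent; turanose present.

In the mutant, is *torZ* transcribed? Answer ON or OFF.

ON

Indole is present, so BexY is inactive.
Melibiose is absent, so FenW is active.
Fe²⁺ is absent, so QuvK is inactive.
With repressor FenW bound, *kosT* is not transcribed.
So KosT is not produced.
RudF is non-functional in this strain, so it has no effect.
With no repressor bound, *jalN* is transcribed.
So JalN is produced and active.
No repressor is bound and JalN is active, so *torZ* is transcribed.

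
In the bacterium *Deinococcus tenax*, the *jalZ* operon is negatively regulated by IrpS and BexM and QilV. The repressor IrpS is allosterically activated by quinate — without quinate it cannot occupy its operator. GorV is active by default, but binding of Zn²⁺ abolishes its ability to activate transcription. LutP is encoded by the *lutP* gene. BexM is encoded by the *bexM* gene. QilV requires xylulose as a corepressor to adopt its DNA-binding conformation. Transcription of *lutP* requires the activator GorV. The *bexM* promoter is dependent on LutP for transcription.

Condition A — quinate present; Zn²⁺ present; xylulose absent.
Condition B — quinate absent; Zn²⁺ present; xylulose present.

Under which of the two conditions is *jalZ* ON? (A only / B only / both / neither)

neither

Condition A:
Quinate is present, so IrpS is active.
Zn²⁺ is present, so GorV is inactive.
Required activator GorV is absent, so *lutP* is not transcribed.
So LutP is not produced.
Required activator LutP is absent, so *bexM* is not transcribed.
So BexM is not produced.
Xylulose is absent, so QilV is inactive.
With repressor IrpS bound, *jalZ* is not transcribed.
→ *jalZ* is OFF in A.
Condition B:
Quinate is absent, so IrpS is inactive.
Zn²⁺ is present, so GorV is inactive.
Required activator GorV is absent, so *lutP* is not transcribed.
So LutP is not produced.
Required activator LutP is absent, so *bexM* is not transcribed.
So BexM is not produced.
Xylulose is present, so QilV is active.
With repressor QilV bound, *jalZ* is not transcribed.
→ *jalZ* is OFF in B.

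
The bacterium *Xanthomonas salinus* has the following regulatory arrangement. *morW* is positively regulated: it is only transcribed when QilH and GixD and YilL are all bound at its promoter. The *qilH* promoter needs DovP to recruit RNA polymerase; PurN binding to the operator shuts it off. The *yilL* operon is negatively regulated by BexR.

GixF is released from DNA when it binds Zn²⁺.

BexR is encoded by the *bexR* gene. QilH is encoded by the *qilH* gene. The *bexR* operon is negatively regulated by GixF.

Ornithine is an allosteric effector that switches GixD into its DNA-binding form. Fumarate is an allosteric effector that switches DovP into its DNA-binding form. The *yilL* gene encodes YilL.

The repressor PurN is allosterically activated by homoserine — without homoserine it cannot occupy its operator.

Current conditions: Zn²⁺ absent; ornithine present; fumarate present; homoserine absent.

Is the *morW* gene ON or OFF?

Homoserine is absent, so PurN is inactive.
Fumarate is present, so DovP is active.
No repressor is bound and DovP is active, so *qilH* is transcribed.
So QilH is produced and active.
Ornithine is present, so GixD is active.
Zn²⁺ is absent, so GixF is active.
With repressor GixF bound, *bexR* is not transcribed.
So BexR is not produced.
With no repressor bound, *yilL* is transcribed.
So YilL is produced and active.
No repressor is bound and QilH and GixD and YilL are active, so *morW* is transcribed.

ON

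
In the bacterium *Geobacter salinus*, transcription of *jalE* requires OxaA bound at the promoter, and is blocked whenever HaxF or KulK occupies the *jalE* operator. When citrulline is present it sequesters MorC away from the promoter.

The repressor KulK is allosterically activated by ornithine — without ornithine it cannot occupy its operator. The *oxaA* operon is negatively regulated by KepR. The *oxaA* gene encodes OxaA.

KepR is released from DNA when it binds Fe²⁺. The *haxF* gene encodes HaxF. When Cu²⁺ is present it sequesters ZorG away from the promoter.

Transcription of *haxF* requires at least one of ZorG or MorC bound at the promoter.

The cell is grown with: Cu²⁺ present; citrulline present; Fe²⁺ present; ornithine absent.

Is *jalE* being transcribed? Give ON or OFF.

ON

Fe²⁺ is present, so KepR is inactive.
With no repressor bound, *oxaA* is transcribed.
So OxaA is produced and active.
Cu²⁺ is present, so ZorG is inactive.
Citrulline is present, so MorC is inactive.
No activator is available at the *haxF* promoter, so *haxF* is not transcribed.
So HaxF is not produced.
Ornithine is absent, so KulK is inactive.
No repressor is bound and OxaA is active, so *jalE* is transcribed.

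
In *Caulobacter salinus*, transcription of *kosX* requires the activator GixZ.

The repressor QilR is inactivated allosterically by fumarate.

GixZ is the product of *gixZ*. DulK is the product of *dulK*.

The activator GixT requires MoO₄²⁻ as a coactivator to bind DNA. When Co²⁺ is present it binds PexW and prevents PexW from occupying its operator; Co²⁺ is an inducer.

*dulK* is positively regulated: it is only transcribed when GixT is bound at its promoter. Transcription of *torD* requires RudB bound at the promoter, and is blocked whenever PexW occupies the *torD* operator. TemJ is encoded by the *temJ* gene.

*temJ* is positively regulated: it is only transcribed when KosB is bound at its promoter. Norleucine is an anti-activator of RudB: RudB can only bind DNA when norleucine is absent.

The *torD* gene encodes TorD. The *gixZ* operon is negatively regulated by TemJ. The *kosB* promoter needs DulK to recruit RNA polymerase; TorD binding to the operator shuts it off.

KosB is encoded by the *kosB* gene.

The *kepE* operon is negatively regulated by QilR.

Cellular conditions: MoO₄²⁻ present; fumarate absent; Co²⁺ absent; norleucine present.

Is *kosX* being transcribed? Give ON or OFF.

OFF

Co²⁺ is absent, so PexW is active.
Norleucine is present, so RudB is inactive.
With repressor PexW bound, *torD* is not transcribed.
So TorD is not produced.
MoO₄²⁻ is present, so GixT is active.
No repressor is bound and GixT is active, so *dulK* is transcribed.
So DulK is produced and active.
No repressor is bound and DulK is active, so *kosB* is transcribed.
So KosB is produced and active.
No repressor is bound and KosB is active, so *temJ* is transcribed.
So TemJ is produced and active.
With repressor TemJ bound, *gixZ* is not transcribed.
So GixZ is not produced.
Required activator GixZ is absent, so *kosX* is not transcribed.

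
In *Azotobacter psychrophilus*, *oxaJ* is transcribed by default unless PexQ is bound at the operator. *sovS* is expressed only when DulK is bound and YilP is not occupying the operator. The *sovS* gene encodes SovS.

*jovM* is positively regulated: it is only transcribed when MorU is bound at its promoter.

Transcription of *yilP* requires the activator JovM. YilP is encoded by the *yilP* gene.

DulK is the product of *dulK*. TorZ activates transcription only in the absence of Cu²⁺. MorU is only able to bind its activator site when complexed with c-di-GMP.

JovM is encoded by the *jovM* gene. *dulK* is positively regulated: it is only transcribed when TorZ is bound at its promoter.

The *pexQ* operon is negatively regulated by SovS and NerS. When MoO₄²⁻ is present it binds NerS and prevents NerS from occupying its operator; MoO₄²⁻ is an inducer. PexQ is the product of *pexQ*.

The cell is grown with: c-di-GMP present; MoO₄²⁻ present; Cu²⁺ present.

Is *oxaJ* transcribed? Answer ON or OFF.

OFF

c-di-GMP is present, so MorU is active.
No repressor is bound and MorU is active, so *jovM* is transcribed.
So JovM is produced and active.
No repressor is bound and JovM is active, so *yilP* is transcribed.
So YilP is produced and active.
Cu²⁺ is present, so TorZ is inactive.
Required activator TorZ is absent, so *dulK* is not transcribed.
So DulK is not produced.
With repressor YilP bound, *sovS* is not transcribed.
So SovS is not produced.
MoO₄²⁻ is present, so NerS is inactive.
With no repressor bound, *pexQ* is transcribed.
So PexQ is produced and active.
With repressor PexQ bound, *oxaJ* is not transcribed.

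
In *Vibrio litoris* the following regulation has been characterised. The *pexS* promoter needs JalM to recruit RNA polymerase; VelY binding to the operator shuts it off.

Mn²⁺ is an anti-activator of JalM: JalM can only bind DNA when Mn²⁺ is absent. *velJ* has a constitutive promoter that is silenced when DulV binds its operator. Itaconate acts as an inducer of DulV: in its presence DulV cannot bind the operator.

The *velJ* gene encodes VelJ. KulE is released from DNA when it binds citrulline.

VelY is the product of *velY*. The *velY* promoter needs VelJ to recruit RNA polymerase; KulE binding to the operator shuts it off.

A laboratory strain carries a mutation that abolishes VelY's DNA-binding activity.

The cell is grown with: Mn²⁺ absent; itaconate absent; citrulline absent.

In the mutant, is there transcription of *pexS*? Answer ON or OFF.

VelY is non-functional in this strain, so it has no effect.
Mn²⁺ is absent, so JalM is active.
No repressor is bound and JalM is active, so *pexS* is transcribed.

ON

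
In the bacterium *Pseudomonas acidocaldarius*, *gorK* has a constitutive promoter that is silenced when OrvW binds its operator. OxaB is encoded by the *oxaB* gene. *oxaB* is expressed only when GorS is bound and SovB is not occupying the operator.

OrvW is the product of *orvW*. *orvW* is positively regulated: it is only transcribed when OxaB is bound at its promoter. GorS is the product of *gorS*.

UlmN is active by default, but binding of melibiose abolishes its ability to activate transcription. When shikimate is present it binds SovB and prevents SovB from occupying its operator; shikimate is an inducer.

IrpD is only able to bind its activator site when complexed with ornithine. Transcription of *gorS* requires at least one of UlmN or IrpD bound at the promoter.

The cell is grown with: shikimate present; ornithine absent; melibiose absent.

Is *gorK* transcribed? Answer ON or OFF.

Melibiose is absent, so UlmN is active.
Ornithine is absent, so IrpD is inactive.
Activator UlmN is present, so *gorS* is transcribed.
So GorS is produced and active.
Shikimate is present, so SovB is inactive.
No repressor is bound and GorS is active, so *oxaB* is transcribed.
So OxaB is produced and active.
No repressor is bound and OxaB is active, so *orvW* is transcribed.
So OrvW is produced and active.
With repressor OrvW bound, *gorK* is not transcribed.

OFF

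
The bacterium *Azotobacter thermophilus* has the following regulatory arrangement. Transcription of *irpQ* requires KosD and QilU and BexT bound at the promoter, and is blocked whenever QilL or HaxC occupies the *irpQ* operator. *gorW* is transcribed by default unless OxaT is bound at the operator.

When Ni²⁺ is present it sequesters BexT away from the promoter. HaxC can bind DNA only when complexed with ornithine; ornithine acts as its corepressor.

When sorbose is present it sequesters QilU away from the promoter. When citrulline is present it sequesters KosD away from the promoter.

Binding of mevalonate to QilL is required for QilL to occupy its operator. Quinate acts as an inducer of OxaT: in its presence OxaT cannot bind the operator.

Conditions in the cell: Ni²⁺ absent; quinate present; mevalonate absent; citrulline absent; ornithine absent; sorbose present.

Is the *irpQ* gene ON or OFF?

OFF

Mevalonate is absent, so QilL is inactive.
Citrulline is absent, so KosD is active.
Sorbose is present, so QilU is inactive.
Ni²⁺ is absent, so BexT is active.
Ornithine is absent, so HaxC is inactive.
Required activator QilU is absent, so *irpQ* is not transcribed.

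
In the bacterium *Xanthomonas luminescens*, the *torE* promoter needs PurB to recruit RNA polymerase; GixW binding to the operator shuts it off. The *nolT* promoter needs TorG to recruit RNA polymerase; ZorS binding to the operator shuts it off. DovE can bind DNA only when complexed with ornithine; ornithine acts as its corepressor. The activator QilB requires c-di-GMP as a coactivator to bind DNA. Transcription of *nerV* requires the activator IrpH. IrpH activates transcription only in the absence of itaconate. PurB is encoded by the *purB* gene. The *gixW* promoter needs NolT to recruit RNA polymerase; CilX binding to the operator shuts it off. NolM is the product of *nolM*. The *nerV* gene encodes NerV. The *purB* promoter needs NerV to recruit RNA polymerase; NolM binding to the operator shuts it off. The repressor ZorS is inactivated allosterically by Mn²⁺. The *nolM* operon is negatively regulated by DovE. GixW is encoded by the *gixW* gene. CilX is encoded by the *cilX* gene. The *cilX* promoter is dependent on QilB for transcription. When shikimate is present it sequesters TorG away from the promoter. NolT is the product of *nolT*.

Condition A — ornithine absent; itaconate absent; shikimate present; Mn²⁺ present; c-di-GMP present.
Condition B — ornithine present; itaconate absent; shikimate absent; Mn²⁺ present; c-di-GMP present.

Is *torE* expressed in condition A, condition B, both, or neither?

B only

Condition A:
Ornithine is absent, so DovE is inactive.
With no repressor bound, *nolM* is transcribed.
So NolM is produced and active.
Itaconate is absent, so IrpH is active.
No repressor is bound and IrpH is active, so *nerV* is transcribed.
So NerV is produced and active.
With repressor NolM bound, *purB* is not transcribed.
So PurB is not produced.
Shikimate is present, so TorG is inactive.
Mn²⁺ is present, so ZorS is inactive.
Required activator TorG is absent, so *nolT* is not transcribed.
So NolT is not produced.
c-di-GMP is present, so QilB is active.
No repressor is bound and QilB is active, so *cilX* is transcribed.
So CilX is produced and active.
With repressor CilX bound, *gixW* is not transcribed.
So GixW is not produced.
Required activator PurB is absent, so *torE* is not transcribed.
→ *torE* is OFF in A.
Condition B:
Ornithine is present, so DovE is active.
With repressor DovE bound, *nolM* is not transcribed.
So NolM is not produced.
Itaconate is absent, so IrpH is active.
No repressor is bound and IrpH is active, so *nerV* is transcribed.
So NerV is produced and active.
No repressor is bound and NerV is active, so *purB* is transcribed.
So PurB is produced and active.
Shikimate is absent, so TorG is active.
Mn²⁺ is present, so ZorS is inactive.
No repressor is bound and TorG is active, so *nolT* is transcribed.
So NolT is produced and active.
c-di-GMP is present, so QilB is active.
No repressor is bound and QilB is active, so *cilX* is transcribed.
So CilX is produced and active.
With repressor CilX bound, *gixW* is not transcribed.
So GixW is not produced.
No repressor is bound and PurB is active, so *torE* is transcribed.
→ *torE* is ON in B.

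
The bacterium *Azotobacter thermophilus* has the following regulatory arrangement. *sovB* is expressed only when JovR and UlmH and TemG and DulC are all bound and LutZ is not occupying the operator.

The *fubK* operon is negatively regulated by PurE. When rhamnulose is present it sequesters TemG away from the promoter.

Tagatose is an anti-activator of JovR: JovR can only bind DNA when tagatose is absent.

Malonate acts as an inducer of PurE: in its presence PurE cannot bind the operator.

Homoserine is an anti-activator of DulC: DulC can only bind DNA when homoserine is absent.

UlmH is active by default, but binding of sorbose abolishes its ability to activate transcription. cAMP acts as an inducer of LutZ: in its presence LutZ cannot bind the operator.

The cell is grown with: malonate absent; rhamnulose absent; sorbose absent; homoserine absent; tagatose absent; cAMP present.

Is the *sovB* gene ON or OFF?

ON

Tagatose is absent, so JovR is active.
cAMP is present, so LutZ is inactive.
Sorbose is absent, so UlmH is active.
Rhamnulose is absent, so TemG is active.
Homoserine is absent, so DulC is active.
No repressor is bound and JovR and UlmH and TemG and DulC are active, so *sovB* is transcribed.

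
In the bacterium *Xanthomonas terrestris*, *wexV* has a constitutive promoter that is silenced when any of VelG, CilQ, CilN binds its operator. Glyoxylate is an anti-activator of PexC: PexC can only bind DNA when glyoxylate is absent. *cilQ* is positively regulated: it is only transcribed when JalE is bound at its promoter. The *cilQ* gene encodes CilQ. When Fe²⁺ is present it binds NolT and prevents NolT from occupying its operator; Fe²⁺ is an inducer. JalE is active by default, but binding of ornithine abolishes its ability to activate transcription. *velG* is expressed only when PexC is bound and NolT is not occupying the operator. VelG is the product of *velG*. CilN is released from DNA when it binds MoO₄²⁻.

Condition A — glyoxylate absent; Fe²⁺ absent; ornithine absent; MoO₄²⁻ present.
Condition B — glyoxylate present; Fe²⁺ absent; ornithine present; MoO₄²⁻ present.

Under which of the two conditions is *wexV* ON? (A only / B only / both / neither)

Condition A:
Glyoxylate is absent, so PexC is active.
Fe²⁺ is absent, so NolT is active.
With repressor NolT bound, *velG* is not transcribed.
So VelG is not produced.
Ornithine is absent, so JalE is active.
No repressor is bound and JalE is active, so *cilQ* is transcribed.
So CilQ is produced and active.
MoO₄²⁻ is present, so CilN is inactive.
With repressor CilQ bound, *wexV* is not transcribed.
→ *wexV* is OFF in A.
Condition B:
Glyoxylate is present, so PexC is inactive.
Fe²⁺ is absent, so NolT is active.
With repressor NolT bound, *velG* is not transcribed.
So VelG is not produced.
Ornithine is present, so JalE is inactive.
Required activator JalE is absent, so *cilQ* is not transcribed.
So CilQ is not produced.
MoO₄²⁻ is present, so CilN is inactive.
With no repressor bound, *wexV* is transcribed.
→ *wexV* is ON in B.

B only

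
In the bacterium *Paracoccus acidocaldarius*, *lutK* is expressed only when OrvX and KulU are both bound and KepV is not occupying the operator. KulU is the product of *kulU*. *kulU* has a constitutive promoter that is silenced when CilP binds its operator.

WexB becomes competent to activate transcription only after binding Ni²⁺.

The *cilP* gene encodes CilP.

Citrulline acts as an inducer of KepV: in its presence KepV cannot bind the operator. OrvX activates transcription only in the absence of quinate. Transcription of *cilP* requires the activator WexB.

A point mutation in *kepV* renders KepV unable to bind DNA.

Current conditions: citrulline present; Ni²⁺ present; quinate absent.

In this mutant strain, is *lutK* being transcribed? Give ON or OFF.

OFF

Quinate is absent, so OrvX is active.
KepV is non-functional in this strain, so it has no effect.
Ni²⁺ is present, so WexB is active.
No repressor is bound and WexB is active, so *cilP* is transcribed.
So CilP is produced and active.
With repressor CilP bound, *kulU* is not transcribed.
So KulU is not produced.
Required activator KulU is absent, so *lutK* is not transcribed.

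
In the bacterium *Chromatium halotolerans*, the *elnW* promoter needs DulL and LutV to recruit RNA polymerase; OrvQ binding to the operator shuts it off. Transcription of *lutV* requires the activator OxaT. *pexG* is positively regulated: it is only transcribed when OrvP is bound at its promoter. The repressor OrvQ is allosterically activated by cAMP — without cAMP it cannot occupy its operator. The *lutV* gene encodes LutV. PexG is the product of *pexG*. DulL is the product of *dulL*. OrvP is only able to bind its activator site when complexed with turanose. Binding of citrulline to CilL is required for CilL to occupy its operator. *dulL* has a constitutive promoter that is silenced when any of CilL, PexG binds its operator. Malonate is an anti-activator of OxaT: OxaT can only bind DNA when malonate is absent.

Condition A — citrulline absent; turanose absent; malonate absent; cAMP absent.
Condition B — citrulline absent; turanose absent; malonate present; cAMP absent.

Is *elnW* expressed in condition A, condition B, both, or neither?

Condition A:
Citrulline is absent, so CilL is inactive.
Turanose is absent, so OrvP is inactive.
Required activator OrvP is absent, so *pexG* is not transcribed.
So PexG is not produced.
With no repressor bound, *dulL* is transcribed.
So DulL is produced and active.
Malonate is absent, so OxaT is active.
No repressor is bound and OxaT is active, so *lutV* is transcribed.
So LutV is produced and active.
cAMP is absent, so OrvQ is inactive.
No repressor is bound and DulL and LutV are active, so *elnW* is transcribed.
→ *elnW* is ON in A.
Condition B:
Citrulline is absent, so CilL is inactive.
Turanose is absent, so OrvP is inactive.
Required activator OrvP is absent, so *pexG* is not transcribed.
So PexG is not produced.
With no repressor bound, *dulL* is transcribed.
So DulL is produced and active.
Malonate is present, so OxaT is inactive.
Required activator OxaT is absent, so *lutV* is not transcribed.
So LutV is not produced.
cAMP is absent, so OrvQ is inactive.
Required activator LutV is absent, so *elnW* is not transcribed.
→ *elnW* is OFF in B.

A only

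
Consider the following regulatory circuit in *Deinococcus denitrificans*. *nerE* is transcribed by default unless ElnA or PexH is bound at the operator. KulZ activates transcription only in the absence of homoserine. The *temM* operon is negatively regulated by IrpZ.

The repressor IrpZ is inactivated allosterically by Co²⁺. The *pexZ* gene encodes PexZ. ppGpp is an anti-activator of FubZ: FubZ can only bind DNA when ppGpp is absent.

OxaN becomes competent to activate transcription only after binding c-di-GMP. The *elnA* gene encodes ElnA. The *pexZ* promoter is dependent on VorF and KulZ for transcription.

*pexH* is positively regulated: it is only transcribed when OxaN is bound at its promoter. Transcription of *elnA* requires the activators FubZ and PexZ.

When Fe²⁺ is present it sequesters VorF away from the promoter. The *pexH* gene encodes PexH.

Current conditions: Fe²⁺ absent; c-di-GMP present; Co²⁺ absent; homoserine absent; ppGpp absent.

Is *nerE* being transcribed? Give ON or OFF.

OFF

ppGpp is absent, so FubZ is active.
Fe²⁺ is absent, so VorF is active.
Homoserine is absent, so KulZ is active.
No repressor is bound and VorF and KulZ are active, so *pexZ* is transcribed.
So PexZ is produced and active.
No repressor is bound and FubZ and PexZ are active, so *elnA* is transcribed.
So ElnA is produced and active.
c-di-GMP is present, so OxaN is active.
No repressor is bound and OxaN is active, so *pexH* is transcribed.
So PexH is produced and active.
With repressor ElnA bound, *nerE* is not transcribed.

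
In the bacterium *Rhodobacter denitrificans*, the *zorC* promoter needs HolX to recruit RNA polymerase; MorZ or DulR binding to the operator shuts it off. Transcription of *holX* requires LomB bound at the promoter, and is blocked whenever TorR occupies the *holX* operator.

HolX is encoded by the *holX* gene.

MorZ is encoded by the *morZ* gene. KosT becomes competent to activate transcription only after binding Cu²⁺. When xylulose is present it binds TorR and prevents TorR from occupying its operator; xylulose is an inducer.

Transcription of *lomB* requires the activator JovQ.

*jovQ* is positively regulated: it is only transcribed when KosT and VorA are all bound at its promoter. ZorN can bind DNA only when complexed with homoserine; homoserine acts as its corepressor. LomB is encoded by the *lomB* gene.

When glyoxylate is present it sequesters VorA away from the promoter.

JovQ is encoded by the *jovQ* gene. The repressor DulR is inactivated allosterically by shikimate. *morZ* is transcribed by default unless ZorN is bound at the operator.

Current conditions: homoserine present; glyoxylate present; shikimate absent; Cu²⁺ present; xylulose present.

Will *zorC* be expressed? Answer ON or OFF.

Homoserine is present, so ZorN is active.
With repressor ZorN bound, *morZ* is not transcribed.
So MorZ is not produced.
Xylulose is present, so TorR is inactive.
Cu²⁺ is present, so KosT is active.
Glyoxylate is present, so VorA is inactive.
Required activator VorA is absent, so *jovQ* is not transcribed.
So JovQ is not produced.
Required activator JovQ is absent, so *lomB* is not transcribed.
So LomB is not produced.
Required activator LomB is absent, so *holX* is not transcribed.
So HolX is not produced.
Shikimate is absent, so DulR is active.
With repressor DulR bound, *zorC* is not transcribed.

OFF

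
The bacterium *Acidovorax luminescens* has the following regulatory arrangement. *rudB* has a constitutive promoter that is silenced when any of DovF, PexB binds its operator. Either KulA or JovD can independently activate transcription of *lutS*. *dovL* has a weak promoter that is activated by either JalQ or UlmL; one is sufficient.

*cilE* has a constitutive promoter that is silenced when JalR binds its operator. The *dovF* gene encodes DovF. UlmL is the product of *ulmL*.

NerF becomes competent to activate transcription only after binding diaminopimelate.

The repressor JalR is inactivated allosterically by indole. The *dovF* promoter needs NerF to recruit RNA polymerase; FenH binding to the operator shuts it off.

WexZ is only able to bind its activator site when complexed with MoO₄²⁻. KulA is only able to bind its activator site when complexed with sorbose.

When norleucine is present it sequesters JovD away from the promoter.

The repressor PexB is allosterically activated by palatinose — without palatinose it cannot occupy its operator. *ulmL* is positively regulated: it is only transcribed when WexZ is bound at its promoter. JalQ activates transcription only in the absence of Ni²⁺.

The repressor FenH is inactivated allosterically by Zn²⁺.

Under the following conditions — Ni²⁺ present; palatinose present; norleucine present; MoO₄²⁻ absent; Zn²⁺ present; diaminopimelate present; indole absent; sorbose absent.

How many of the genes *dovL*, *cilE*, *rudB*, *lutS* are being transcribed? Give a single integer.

0

Ni²⁺ is present, so JalQ is inactive.
MoO₄²⁻ is absent, so WexZ is inactive.
Required activator WexZ is absent, so *ulmL* is not transcribed.
So UlmL is not produced.
No activator is available at the *dovL* promoter, so *dovL* is not transcribed.
→ *dovL* is OFF.
Indole is absent, so JalR is active.
With repressor JalR bound, *cilE* is not transcribed.
→ *cilE* is OFF.
Zn²⁺ is present, so FenH is inactive.
Diaminopimelate is present, so NerF is active.
No repressor is bound and NerF is active, so *dovF* is transcribed.
So DovF is produced and active.
Palatinose is present, so PexB is active.
With repressor DovF bound, *rudB* is not transcribed.
→ *rudB* is OFF.
Sorbose is absent, so KulA is inactive.
Norleucine is present, so JovD is inactive.
No activator is available at the *lutS* promoter, so *lutS* is not transcribed.
→ *lutS* is OFF.
0 of the 4 genes are transcribed.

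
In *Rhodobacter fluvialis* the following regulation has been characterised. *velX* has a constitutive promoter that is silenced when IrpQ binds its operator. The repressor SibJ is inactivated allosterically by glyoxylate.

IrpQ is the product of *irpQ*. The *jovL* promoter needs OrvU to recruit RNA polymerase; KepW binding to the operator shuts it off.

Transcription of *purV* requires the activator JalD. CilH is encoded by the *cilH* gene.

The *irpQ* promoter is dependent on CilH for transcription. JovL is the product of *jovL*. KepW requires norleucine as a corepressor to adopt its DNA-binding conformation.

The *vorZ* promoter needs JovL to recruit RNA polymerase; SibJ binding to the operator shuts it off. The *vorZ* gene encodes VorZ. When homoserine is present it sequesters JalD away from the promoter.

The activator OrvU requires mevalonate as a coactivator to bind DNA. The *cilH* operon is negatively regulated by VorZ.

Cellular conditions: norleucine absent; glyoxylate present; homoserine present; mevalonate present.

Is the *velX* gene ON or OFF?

Mevalonate is present, so OrvU is active.
Norleucine is absent, so KepW is inactive.
No repressor is bound and OrvU is active, so *jovL* is transcribed.
So JovL is produced and active.
Glyoxylate is present, so SibJ is inactive.
No repressor is bound and JovL is active, so *vorZ* is transcribed.
So VorZ is produced and active.
With repressor VorZ bound, *cilH* is not transcribed.
So CilH is not produced.
Required activator CilH is absent, so *irpQ* is not transcribed.
So IrpQ is not produced.
With no repressor bound, *velX* is transcribed.

ON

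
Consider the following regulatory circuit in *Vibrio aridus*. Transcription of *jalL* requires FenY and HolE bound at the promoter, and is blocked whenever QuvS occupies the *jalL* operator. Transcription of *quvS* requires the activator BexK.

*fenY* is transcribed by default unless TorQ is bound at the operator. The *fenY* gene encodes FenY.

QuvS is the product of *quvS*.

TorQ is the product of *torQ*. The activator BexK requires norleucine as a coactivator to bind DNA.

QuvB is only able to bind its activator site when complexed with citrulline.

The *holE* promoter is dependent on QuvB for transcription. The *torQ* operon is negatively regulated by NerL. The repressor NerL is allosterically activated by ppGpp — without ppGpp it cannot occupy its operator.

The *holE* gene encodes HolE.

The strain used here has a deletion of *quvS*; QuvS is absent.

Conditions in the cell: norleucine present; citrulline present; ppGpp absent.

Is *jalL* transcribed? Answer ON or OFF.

OFF

ppGpp is absent, so NerL is inactive.
With no repressor bound, *torQ* is transcribed.
So TorQ is produced and active.
With repressor TorQ bound, *fenY* is not transcribed.
So FenY is not produced.
QuvS is non-functional in this strain, so it has no effect.
Citrulline is present, so QuvB is active.
No repressor is bound and QuvB is active, so *holE* is transcribed.
So HolE is produced and active.
Required activator FenY is absent, so *jalL* is not transcribed.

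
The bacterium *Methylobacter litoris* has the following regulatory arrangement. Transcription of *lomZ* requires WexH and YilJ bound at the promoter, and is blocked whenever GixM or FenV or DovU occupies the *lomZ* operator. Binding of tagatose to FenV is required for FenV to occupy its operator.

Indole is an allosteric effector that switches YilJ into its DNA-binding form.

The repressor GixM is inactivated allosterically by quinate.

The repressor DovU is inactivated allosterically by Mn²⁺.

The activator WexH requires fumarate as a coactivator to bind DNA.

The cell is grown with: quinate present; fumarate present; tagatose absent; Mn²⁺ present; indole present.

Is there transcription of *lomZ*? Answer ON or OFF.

Fumarate is present, so WexH is active.
Indole is present, so YilJ is active.
Quinate is present, so GixM is inactive.
Tagatose is absent, so FenV is inactive.
Mn²⁺ is present, so DovU is inactive.
No repressor is bound and WexH and YilJ are active, so *lomZ* is transcribed.

ON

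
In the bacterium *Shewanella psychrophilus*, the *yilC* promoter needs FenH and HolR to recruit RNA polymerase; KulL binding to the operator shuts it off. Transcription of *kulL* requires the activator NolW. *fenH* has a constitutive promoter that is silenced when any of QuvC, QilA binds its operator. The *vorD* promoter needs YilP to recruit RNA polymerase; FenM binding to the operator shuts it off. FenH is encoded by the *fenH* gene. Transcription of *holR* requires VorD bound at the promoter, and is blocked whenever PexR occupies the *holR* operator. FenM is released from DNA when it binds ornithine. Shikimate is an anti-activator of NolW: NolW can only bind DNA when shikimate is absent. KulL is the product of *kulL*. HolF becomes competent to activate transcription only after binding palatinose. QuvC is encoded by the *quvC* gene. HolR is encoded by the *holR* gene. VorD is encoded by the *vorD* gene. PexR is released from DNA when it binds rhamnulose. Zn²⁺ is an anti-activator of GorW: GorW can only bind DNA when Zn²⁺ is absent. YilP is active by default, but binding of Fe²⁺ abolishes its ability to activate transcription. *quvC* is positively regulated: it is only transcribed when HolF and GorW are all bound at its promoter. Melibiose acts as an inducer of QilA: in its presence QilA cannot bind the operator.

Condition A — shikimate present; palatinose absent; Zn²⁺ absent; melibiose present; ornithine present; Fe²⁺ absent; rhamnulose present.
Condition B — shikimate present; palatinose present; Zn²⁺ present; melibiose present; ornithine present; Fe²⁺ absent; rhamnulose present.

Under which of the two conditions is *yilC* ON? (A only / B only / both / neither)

Condition A:
Shikimate is present, so NolW is inactive.
Required activator NolW is absent, so *kulL* is not transcribed.
So KulL is not produced.
Palatinose is absent, so HolF is inactive.
Zn²⁺ is absent, so GorW is active.
Required activator HolF is absent, so *quvC* is not transcribed.
So QuvC is not produced.
Melibiose is present, so QilA is inactive.
With no repressor bound, *fenH* is transcribed.
So FenH is produced and active.
Ornithine is present, so FenM is inactive.
Fe²⁺ is absent, so YilP is active.
No repressor is bound and YilP is active, so *vorD* is transcribed.
So VorD is produced and active.
Rhamnulose is present, so PexR is inactive.
No repressor is bound and VorD is active, so *holR* is transcribed.
So HolR is produced and active.
No repressor is bound and FenH and HolR are active, so *yilC* is transcribed.
→ *yilC* is ON in A.
Condition B:
Shikimate is present, so NolW is inactive.
Required activator NolW is absent, so *kulL* is not transcribed.
So KulL is not produced.
Palatinose is present, so HolF is active.
Zn²⁺ is present, so GorW is inactive.
Required activator GorW is absent, so *quvC* is not transcribed.
So QuvC is not produced.
Melibiose is present, so QilA is inactive.
With no repressor bound, *fenH* is transcribed.
So FenH is produced and active.
Ornithine is present, so FenM is inactive.
Fe²⁺ is absent, so YilP is active.
No repressor is bound and YilP is active, so *vorD* is transcribed.
So VorD is produced and active.
Rhamnulose is present, so PexR is inactive.
No repressor is bound and VorD is active, so *holR* is transcribed.
So HolR is produced and active.
No repressor is bound and FenH and HolR are active, so *yilC* is transcribed.
→ *yilC* is ON in B.

both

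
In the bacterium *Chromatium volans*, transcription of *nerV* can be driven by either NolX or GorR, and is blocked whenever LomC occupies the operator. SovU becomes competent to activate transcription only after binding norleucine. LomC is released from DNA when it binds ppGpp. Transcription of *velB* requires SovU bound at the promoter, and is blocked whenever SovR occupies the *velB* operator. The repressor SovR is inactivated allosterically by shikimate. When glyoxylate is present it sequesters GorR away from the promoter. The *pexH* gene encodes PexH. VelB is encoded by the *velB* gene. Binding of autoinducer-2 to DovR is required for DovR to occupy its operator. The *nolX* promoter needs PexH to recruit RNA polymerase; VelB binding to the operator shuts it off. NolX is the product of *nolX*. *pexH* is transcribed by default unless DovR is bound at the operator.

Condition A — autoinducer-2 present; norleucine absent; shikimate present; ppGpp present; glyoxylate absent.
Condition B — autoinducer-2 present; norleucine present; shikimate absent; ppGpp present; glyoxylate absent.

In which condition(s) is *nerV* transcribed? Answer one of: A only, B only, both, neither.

both

Condition A:
Autoinducer-2 is present, so DovR is active.
With repressor DovR bound, *pexH* is not transcribed.
So PexH is not produced.
Norleucine is absent, so SovU is inactive.
Shikimate is present, so SovR is inactive.
Required activator SovU is absent, so *velB* is not transcribed.
So VelB is not produced.
Required activator PexH is absent, so *nolX* is not transcribed.
So NolX is not produced.
ppGpp is present, so LomC is inactive.
Glyoxylate is absent, so GorR is active.
Activator GorR is present, so *nerV* is transcribed.
→ *nerV* is ON in A.
Condition B:
Autoinducer-2 is present, so DovR is active.
With repressor DovR bound, *pexH* is not transcribed.
So PexH is not produced.
Norleucine is present, so SovU is active.
Shikimate is absent, so SovR is active.
With repressor SovR bound, *velB* is not transcribed.
So VelB is not produced.
Required activator PexH is absent, so *nolX* is not transcribed.
So NolX is not produced.
ppGpp is present, so LomC is inactive.
Glyoxylate is absent, so GorR is active.
Activator GorR is present, so *nerV* is transcribed.
→ *nerV* is ON in B.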